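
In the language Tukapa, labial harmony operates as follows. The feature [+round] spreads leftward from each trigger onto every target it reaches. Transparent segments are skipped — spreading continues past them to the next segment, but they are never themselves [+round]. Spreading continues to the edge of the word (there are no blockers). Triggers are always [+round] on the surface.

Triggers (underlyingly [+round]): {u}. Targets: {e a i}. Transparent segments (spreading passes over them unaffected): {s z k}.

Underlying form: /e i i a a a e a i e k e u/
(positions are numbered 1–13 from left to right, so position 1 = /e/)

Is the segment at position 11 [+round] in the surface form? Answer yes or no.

From /u/ at 13 leftward: 12 /e/ → [+round]; 11 /k/ transparent; 10 /e/ → [+round]; 9 /i/ → [+round]; 8 /a/ → [+round]; 7 /e/ → [+round]; 6 /a/ → [+round]; 5 /a/ → [+round]; 4 /a/ → [+round]; 3 /i/ → [+round]; 2 /i/ → [+round]; 1 /e/ → [+round]; word edge.
[+round] positions on the surface: 1 2 3 4 5 6 7 8 9 10 12 13.

no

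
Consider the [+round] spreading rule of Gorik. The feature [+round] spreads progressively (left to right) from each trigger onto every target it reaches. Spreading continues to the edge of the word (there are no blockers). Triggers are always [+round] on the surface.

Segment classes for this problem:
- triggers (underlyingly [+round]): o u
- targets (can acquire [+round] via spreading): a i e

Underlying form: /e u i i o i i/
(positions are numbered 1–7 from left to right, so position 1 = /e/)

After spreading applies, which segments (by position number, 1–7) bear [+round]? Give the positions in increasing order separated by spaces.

From /u/ at 2 rightward: 3 /i/ → [+round]; 4 /i/ → [+round]; 5 /o/ is itself a trigger — this domain ends here.
From /o/ at 5 rightward: 6 /i/ → [+round]; 7 /i/ → [+round]; word edge.
Target with no active source: position 1 stays [-round].

2 3 4 5 6 7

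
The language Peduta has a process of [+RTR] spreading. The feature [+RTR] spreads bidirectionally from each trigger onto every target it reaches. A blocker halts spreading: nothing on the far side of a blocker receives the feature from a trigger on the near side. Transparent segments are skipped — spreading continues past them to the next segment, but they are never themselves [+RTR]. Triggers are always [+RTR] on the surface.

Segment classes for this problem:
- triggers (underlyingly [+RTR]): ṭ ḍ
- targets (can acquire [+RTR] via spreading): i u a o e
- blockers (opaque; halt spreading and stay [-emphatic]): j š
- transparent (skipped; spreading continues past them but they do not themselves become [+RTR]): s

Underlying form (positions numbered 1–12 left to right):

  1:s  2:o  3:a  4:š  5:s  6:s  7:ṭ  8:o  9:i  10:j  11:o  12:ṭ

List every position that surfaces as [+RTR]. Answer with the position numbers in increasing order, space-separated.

7 8 9 11 12

From /ṭ/ at 7 rightward: 8 /o/ → [+RTR]; 9 /i/ → [+RTR]; 10 /j/ blocks.
From /ṭ/ at 7 leftward: 6 /s/ transparent; 5 /s/ transparent; 4 /š/ blocks.
From /ṭ/ at 12 rightward: word edge.
From /ṭ/ at 12 leftward: 11 /o/ → [+RTR]; 10 /j/ blocks.
Targets with no active source: positions 2 3 stay [-emphatic].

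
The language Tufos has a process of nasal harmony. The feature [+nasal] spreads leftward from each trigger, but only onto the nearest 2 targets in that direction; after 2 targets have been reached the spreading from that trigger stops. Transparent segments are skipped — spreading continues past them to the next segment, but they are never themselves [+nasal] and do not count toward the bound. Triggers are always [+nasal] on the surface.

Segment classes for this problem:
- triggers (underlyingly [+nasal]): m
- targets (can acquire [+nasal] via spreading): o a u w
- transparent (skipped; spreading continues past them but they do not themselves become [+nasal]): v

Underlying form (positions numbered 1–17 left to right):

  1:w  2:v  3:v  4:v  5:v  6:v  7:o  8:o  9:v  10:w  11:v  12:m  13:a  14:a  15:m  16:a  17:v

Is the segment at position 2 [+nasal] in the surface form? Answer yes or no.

From /m/ at 12 leftward: 11 /v/ transparent; 10 /w/ → [+nasal]; 9 /v/ transparent; 8 /o/ → [+nasal]; bound reached.
From /m/ at 15 leftward: 14 /a/ → [+nasal]; 13 /a/ → [+nasal]; bound reached.
Targets with no active source: positions 1 7 16 stay [-nasal].
[+nasal] positions on the surface: 8 10 12 13 14 15.

no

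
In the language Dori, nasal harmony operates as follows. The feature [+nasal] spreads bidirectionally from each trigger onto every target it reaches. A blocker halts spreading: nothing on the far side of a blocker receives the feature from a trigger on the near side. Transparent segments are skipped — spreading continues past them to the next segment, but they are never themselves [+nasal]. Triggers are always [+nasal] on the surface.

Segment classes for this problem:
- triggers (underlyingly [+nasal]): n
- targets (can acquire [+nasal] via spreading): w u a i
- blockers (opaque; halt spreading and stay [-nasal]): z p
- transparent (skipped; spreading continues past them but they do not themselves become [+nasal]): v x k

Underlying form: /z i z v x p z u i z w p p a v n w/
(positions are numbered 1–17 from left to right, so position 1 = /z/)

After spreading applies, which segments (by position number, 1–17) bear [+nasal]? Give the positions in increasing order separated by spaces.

From /n/ at 16 rightward: 17 /w/ → [+nasal]; word edge.
From /n/ at 16 leftward: 15 /v/ transparent; 14 /a/ → [+nasal]; 13 /p/ blocks.
Targets with no active source: positions 2 8 9 11 stay [-nasal].

14 16 17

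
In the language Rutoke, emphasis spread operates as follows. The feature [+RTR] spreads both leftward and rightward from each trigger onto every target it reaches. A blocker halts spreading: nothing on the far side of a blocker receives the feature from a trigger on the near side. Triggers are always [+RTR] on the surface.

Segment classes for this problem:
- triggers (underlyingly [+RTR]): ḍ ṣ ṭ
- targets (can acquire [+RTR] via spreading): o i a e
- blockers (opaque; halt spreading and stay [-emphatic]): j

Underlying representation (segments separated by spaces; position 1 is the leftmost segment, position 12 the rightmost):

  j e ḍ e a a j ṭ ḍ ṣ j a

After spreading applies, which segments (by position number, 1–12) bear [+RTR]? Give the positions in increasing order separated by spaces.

2 3 4 5 6 8 9 10

From /ḍ/ at 3 rightward: 4 /e/ → [+RTR]; 5 /a/ → [+RTR]; 6 /a/ → [+RTR]; 7 /j/ blocks.
From /ḍ/ at 3 leftward: 2 /e/ → [+RTR]; 1 /j/ blocks.
From /ṭ/ at 8 rightward: 9 /ḍ/ is itself a trigger — this domain ends here.
From /ṭ/ at 8 leftward: 7 /j/ blocks.
From /ḍ/ at 9 rightward: 10 /ṣ/ is itself a trigger — this domain ends here.
From /ḍ/ at 9 leftward: 8 /ṭ/ is itself a trigger — this domain ends here.
From /ṣ/ at 10 rightward: 11 /j/ blocks.
From /ṣ/ at 10 leftward: 9 /ḍ/ is itself a trigger — this domain ends here.
Target with no active source: position 12 stays [-emphatic].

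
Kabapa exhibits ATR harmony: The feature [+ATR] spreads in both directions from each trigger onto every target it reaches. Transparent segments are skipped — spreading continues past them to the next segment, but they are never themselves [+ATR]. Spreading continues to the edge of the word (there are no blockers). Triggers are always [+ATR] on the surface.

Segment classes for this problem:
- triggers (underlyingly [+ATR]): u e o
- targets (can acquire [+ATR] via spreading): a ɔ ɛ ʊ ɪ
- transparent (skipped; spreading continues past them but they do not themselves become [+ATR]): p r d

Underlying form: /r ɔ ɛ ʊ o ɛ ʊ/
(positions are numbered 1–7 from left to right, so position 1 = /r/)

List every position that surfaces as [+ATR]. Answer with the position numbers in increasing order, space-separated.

2 3 4 5 6 7

From /o/ at 5 rightward: 6 /ɛ/ → [+ATR]; 7 /ʊ/ → [+ATR]; word edge.
From /o/ at 5 leftward: 4 /ʊ/ → [+ATR]; 3 /ɛ/ → [+ATR]; 2 /ɔ/ → [+ATR]; 1 /r/ transparent; word edge.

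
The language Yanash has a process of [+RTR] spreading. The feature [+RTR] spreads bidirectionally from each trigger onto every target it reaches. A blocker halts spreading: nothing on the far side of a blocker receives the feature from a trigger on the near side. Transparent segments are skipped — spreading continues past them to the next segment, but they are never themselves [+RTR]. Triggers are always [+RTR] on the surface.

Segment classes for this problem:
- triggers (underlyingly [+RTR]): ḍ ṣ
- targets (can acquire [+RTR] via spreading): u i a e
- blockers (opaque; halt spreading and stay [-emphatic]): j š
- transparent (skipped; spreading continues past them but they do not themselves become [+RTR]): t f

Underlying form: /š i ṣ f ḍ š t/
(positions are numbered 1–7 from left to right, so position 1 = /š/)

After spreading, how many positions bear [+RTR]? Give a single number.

3

From /ṣ/ at 3 rightward: 4 /f/ transparent; 5 /ḍ/ is itself a trigger — this domain ends here.
From /ṣ/ at 3 leftward: 2 /i/ → [+RTR]; 1 /š/ blocks.
From /ḍ/ at 5 rightward: 6 /š/ blocks.
From /ḍ/ at 5 leftward: 4 /f/ transparent; 3 /ṣ/ is itself a trigger — this domain ends here.
[+RTR] positions on the surface: 2 3 5.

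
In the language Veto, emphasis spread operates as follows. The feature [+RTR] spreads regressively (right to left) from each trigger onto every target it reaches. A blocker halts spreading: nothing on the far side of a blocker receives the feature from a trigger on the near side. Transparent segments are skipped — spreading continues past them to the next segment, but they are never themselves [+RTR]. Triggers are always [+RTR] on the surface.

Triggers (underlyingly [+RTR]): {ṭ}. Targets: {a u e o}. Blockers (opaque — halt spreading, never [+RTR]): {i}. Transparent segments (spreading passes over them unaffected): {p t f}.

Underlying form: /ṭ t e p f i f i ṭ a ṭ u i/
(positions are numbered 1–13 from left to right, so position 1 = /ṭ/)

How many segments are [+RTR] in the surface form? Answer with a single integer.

From /ṭ/ at 1 leftward: word edge.
From /ṭ/ at 9 leftward: 8 /i/ blocks.
From /ṭ/ at 11 leftward: 10 /a/ → [+RTR]; 9 /ṭ/ is itself a trigger — this domain ends here.
Targets with no active source: positions 3 12 stay [-emphatic].
[+RTR] positions on the surface: 1 9 10 11.

4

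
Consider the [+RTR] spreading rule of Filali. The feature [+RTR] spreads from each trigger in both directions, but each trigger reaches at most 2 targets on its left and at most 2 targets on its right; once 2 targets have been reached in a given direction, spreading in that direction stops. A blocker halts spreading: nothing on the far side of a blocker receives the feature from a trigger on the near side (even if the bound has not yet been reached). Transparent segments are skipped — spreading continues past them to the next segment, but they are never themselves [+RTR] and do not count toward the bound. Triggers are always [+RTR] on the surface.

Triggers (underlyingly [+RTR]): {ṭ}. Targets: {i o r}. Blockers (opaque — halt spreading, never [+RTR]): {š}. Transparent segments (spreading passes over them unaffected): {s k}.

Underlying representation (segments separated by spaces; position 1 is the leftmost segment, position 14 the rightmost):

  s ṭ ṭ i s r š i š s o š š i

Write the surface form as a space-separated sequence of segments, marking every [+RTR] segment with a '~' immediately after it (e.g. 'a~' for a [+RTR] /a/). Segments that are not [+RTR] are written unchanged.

From /ṭ/ at 2 rightward: 3 /ṭ/ is itself a trigger — this domain ends here.
From /ṭ/ at 2 leftward: 1 /s/ transparent; word edge.
From /ṭ/ at 3 rightward: 4 /i/ → [+RTR]; 5 /s/ transparent; 6 /r/ → [+RTR]; bound reached.
From /ṭ/ at 3 leftward: 2 /ṭ/ is itself a trigger — this domain ends here.
Targets with no active source: positions 8 11 14 stay [-emphatic].
[+RTR] positions on the surface: 2 3 4 6.

s ṭ~ ṭ~ i~ s r~ š i š s o š š i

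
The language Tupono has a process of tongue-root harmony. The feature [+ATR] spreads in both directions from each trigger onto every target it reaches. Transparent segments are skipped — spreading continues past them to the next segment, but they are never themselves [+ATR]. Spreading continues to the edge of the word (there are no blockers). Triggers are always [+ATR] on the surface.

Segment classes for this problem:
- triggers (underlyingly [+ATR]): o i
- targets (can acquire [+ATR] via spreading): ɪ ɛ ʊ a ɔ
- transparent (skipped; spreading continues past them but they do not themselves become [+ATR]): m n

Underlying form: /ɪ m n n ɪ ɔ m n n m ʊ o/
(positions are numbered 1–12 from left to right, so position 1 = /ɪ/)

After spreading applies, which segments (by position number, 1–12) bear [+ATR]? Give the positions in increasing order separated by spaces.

1 5 6 11 12

From /o/ at 12 rightward: word edge.
From /o/ at 12 leftward: 11 /ʊ/ → [+ATR]; 10 /m/ transparent; 9 /n/ transparent; 8 /n/ transparent; 7 /m/ transparent; 6 /ɔ/ → [+ATR]; 5 /ɪ/ → [+ATR]; 4 /n/ transparent; 3 /n/ transparent; 2 /m/ transparent; 1 /ɪ/ → [+ATR]; word edge.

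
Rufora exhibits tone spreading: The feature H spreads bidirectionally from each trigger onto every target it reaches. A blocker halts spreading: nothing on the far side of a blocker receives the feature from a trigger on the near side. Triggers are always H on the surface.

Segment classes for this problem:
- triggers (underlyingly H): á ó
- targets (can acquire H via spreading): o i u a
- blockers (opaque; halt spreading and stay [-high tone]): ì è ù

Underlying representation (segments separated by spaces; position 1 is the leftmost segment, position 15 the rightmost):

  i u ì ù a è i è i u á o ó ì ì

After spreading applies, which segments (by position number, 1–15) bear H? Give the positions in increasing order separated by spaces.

From /á/ at 11 rightward: 12 /o/ → H; 13 /ó/ is itself a trigger — this domain ends here.
From /á/ at 11 leftward: 10 /u/ → H; 9 /i/ → H; 8 /è/ blocks.
From /ó/ at 13 rightward: 14 /ì/ blocks.
From /ó/ at 13 leftward: 12 /o/ → H; 11 /á/ is itself a trigger — this domain ends here.
Targets with no active source: positions 1 2 5 7 stay [-high tone].

9 10 11 12 13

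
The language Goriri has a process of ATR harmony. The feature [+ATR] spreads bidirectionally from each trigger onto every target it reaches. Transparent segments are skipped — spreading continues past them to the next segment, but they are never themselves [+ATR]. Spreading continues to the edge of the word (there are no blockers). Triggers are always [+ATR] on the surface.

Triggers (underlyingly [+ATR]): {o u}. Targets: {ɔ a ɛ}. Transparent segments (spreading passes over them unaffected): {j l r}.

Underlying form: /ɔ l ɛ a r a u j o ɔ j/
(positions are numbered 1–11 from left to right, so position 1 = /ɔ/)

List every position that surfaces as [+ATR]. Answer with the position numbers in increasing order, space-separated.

1 3 4 6 7 9 10

From /u/ at 7 rightward: 8 /j/ transparent; 9 /o/ is itself a trigger — this domain ends here.
From /u/ at 7 leftward: 6 /a/ → [+ATR]; 5 /r/ transparent; 4 /a/ → [+ATR]; 3 /ɛ/ → [+ATR]; 2 /l/ transparent; 1 /ɔ/ → [+ATR]; word edge.
From /o/ at 9 rightward: 10 /ɔ/ → [+ATR]; 11 /j/ transparent; word edge.
From /o/ at 9 leftward: 8 /j/ transparent; 7 /u/ is itself a trigger — this domain ends here.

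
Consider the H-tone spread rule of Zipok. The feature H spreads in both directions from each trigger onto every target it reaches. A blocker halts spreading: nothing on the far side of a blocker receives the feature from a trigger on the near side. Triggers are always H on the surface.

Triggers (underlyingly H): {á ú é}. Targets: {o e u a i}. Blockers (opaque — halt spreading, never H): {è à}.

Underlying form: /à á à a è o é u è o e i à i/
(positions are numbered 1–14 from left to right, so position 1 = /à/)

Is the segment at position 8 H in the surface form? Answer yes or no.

yes

From /á/ at 2 rightward: 3 /à/ blocks.
From /á/ at 2 leftward: 1 /à/ blocks.
From /é/ at 7 rightward: 8 /u/ → H; 9 /è/ blocks.
From /é/ at 7 leftward: 6 /o/ → H; 5 /è/ blocks.
Targets with no active source: positions 4 10 11 12 14 stay [-high tone].
H positions on the surface: 2 6 7 8.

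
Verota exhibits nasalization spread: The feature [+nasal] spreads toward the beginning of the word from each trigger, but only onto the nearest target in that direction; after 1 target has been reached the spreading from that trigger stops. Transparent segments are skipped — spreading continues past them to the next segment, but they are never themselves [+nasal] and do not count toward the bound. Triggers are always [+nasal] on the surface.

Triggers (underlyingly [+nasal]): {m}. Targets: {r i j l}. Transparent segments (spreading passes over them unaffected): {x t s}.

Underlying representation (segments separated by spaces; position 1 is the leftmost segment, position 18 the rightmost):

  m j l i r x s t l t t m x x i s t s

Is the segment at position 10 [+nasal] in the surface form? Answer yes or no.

From /m/ at 1 leftward: word edge.
From /m/ at 12 leftward: 11 /t/ transparent; 10 /t/ transparent; 9 /l/ → [+nasal]; bound reached.
Targets with no active source: positions 2 3 4 5 15 stay [-nasal].
[+nasal] positions on the surface: 1 9 12.

no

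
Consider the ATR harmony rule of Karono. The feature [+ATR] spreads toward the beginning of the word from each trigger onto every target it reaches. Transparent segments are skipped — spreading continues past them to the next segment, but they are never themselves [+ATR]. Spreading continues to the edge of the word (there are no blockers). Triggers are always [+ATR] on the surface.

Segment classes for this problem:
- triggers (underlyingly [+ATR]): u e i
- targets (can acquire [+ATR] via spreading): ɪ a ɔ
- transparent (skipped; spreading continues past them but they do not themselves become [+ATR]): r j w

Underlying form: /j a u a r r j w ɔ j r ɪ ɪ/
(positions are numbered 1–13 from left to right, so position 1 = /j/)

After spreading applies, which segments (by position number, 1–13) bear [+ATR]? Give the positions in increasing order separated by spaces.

From /u/ at 3 leftward: 2 /a/ → [+ATR]; 1 /j/ transparent; word edge.
Targets with no active source: positions 4 9 12 13 stay [-ATR].

2 3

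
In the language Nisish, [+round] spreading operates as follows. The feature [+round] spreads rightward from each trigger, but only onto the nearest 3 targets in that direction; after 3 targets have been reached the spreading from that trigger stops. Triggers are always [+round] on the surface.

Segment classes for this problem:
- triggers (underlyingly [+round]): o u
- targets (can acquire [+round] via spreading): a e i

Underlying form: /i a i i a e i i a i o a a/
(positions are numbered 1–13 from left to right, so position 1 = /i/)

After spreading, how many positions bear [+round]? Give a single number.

From /o/ at 11 rightward: 12 /a/ → [+round]; 13 /a/ → [+round]; word edge.
Targets with no active source: positions 1 2 3 4 5 6 7 8 9 10 stay [-round].
[+round] positions on the surface: 11 12 13.

3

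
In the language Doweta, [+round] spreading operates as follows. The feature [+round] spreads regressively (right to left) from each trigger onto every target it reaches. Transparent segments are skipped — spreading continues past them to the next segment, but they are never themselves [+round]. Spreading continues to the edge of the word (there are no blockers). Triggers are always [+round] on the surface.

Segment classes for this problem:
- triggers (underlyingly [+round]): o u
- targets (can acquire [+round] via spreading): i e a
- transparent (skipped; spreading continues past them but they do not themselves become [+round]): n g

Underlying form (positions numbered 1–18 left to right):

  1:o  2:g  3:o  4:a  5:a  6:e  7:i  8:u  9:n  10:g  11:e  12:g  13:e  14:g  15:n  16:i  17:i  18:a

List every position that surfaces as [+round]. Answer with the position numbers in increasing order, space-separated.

From /o/ at 1 leftward: word edge.
From /o/ at 3 leftward: 2 /g/ transparent; 1 /o/ is itself a trigger — this domain ends here.
From /u/ at 8 leftward: 7 /i/ → [+round]; 6 /e/ → [+round]; 5 /a/ → [+round]; 4 /a/ → [+round]; 3 /o/ is itself a trigger — this domain ends here.
Targets with no active source: positions 11 13 16 17 18 stay [-round].

1 3 4 5 6 7 8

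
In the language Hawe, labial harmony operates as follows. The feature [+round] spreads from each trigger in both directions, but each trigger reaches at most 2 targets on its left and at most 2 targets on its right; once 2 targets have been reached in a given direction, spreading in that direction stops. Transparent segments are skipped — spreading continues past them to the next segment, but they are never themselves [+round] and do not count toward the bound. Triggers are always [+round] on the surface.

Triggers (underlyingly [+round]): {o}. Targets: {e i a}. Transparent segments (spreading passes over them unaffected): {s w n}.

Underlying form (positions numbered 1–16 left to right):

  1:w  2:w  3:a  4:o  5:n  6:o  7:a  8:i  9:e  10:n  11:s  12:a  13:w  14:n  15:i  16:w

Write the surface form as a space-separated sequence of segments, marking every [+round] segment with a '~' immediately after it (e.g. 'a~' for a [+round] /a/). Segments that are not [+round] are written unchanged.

w w a~ o~ n o~ a~ i~ e n s a w n i w

From /o/ at 4 rightward: 5 /n/ transparent; 6 /o/ is itself a trigger — this domain ends here.
From /o/ at 4 leftward: 3 /a/ → [+round]; 2 /w/ transparent; 1 /w/ transparent; word edge.
From /o/ at 6 rightward: 7 /a/ → [+round]; 8 /i/ → [+round]; bound reached.
From /o/ at 6 leftward: 5 /n/ transparent; 4 /o/ is itself a trigger — this domain ends here.
Targets with no active source: positions 9 12 15 stay [-round].
[+round] positions on the surface: 3 4 6 7 8.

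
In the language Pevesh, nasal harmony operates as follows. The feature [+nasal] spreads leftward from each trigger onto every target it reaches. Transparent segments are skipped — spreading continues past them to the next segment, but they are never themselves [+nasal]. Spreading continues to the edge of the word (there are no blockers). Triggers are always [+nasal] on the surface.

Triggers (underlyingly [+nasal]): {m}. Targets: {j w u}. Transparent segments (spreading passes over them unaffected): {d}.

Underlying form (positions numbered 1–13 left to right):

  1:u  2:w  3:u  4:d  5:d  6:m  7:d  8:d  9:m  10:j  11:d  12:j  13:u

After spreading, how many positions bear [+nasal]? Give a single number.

5

From /m/ at 6 leftward: 5 /d/ transparent; 4 /d/ transparent; 3 /u/ → [+nasal]; 2 /w/ → [+nasal]; 1 /u/ → [+nasal]; word edge.
From /m/ at 9 leftward: 8 /d/ transparent; 7 /d/ transparent; 6 /m/ is itself a trigger — this domain ends here.
Targets with no active source: positions 10 12 13 stay [-nasal].
[+nasal] positions on the surface: 1 2 3 6 9.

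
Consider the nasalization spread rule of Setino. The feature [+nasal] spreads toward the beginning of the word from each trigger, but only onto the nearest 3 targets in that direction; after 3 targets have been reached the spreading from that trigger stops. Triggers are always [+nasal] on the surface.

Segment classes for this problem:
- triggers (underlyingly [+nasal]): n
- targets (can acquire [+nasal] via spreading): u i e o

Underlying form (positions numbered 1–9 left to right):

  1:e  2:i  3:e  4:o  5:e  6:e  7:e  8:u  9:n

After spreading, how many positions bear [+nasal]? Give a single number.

4

From /n/ at 9 leftward: 8 /u/ → [+nasal]; 7 /e/ → [+nasal]; 6 /e/ → [+nasal]; bound reached.
Targets with no active source: positions 1 2 3 4 5 stay [-nasal].
[+nasal] positions on the surface: 6 7 8 9.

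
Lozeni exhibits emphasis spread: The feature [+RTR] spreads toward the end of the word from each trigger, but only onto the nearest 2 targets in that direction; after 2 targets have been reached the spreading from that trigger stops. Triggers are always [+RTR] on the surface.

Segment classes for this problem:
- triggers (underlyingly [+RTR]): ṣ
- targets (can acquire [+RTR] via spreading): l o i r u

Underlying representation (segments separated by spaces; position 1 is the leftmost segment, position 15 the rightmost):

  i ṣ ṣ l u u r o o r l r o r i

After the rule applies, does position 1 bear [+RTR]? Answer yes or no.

no

From /ṣ/ at 2 rightward: 3 /ṣ/ is itself a trigger — this domain ends here.
From /ṣ/ at 3 rightward: 4 /l/ → [+RTR]; 5 /u/ → [+RTR]; bound reached.
Targets with no active source: positions 1 6 7 8 9 10 11 12 13 14 15 stay [-emphatic].
[+RTR] positions on the surface: 2 3 4 5.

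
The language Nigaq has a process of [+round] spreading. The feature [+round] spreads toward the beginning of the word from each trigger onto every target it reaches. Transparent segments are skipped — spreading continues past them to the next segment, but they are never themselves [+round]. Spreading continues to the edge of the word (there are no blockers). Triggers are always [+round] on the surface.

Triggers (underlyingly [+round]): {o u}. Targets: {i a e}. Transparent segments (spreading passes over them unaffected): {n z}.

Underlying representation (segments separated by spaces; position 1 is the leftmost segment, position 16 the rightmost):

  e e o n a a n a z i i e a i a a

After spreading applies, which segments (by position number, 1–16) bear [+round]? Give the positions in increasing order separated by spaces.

From /o/ at 3 leftward: 2 /e/ → [+round]; 1 /e/ → [+round]; word edge.
Targets with no active source: positions 5 6 8 10 11 12 13 14 15 16 stay [-round].

1 2 3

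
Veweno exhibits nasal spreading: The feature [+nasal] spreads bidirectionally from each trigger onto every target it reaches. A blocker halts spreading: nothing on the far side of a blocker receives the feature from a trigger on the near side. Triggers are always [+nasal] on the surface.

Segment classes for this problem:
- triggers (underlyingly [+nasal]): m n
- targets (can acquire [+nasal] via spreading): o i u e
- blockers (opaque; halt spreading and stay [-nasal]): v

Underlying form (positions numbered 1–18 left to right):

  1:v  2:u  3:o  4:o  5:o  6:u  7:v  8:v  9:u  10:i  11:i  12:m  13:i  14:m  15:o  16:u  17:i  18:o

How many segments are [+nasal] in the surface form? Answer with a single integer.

10

From /m/ at 12 rightward: 13 /i/ → [+nasal]; 14 /m/ is itself a trigger — this domain ends here.
From /m/ at 12 leftward: 11 /i/ → [+nasal]; 10 /i/ → [+nasal]; 9 /u/ → [+nasal]; 8 /v/ blocks.
From /m/ at 14 rightward: 15 /o/ → [+nasal]; 16 /u/ → [+nasal]; 17 /i/ → [+nasal]; 18 /o/ → [+nasal]; word edge.
From /m/ at 14 leftward: 13 /i/ → [+nasal]; 12 /m/ is itself a trigger — this domain ends here.
Targets with no active source: positions 2 3 4 5 6 stay [-nasal].
[+nasal] positions on the surface: 9 10 11 12 13 14 15 16 17 18.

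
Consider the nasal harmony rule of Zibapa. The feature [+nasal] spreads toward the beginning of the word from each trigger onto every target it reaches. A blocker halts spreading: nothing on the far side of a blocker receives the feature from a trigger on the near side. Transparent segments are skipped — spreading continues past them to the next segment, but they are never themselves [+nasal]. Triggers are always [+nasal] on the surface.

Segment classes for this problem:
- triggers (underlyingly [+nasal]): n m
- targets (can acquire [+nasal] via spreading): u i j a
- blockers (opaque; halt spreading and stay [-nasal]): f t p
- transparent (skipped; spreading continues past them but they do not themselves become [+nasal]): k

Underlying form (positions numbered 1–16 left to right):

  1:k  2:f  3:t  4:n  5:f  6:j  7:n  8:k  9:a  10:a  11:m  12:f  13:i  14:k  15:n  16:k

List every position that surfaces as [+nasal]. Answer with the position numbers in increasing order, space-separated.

4 6 7 9 10 11 13 15

From /n/ at 4 leftward: 3 /t/ blocks.
From /n/ at 7 leftward: 6 /j/ → [+nasal]; 5 /f/ blocks.
From /m/ at 11 leftward: 10 /a/ → [+nasal]; 9 /a/ → [+nasal]; 8 /k/ transparent; 7 /n/ is itself a trigger — this domain ends here.
From /n/ at 15 leftward: 14 /k/ transparent; 13 /i/ → [+nasal]; 12 /f/ blocks.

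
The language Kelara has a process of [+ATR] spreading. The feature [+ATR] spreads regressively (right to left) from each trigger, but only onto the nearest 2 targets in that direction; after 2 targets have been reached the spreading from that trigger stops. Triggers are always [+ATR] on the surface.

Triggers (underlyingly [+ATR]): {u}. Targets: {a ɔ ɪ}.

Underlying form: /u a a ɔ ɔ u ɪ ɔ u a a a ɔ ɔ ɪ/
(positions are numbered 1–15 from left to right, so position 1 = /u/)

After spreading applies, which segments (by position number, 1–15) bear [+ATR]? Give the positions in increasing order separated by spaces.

From /u/ at 1 leftward: word edge.
From /u/ at 6 leftward: 5 /ɔ/ → [+ATR]; 4 /ɔ/ → [+ATR]; bound reached.
From /u/ at 9 leftward: 8 /ɔ/ → [+ATR]; 7 /ɪ/ → [+ATR]; bound reached.
Targets with no active source: positions 2 3 10 11 12 13 14 15 stay [-ATR].

1 4 5 6 7 8 9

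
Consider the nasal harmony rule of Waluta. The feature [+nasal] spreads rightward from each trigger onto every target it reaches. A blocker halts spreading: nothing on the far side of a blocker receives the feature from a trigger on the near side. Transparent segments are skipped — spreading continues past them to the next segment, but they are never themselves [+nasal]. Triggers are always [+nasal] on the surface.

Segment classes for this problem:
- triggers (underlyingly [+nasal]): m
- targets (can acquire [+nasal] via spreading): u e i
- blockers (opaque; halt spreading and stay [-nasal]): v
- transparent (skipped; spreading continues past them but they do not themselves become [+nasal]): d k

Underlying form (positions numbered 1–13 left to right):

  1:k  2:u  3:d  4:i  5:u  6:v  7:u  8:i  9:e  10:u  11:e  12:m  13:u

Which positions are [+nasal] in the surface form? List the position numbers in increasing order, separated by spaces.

12 13

From /m/ at 12 rightward: 13 /u/ → [+nasal]; word edge.
Targets with no active source: positions 2 4 5 7 8 9 10 11 stay [-nasal].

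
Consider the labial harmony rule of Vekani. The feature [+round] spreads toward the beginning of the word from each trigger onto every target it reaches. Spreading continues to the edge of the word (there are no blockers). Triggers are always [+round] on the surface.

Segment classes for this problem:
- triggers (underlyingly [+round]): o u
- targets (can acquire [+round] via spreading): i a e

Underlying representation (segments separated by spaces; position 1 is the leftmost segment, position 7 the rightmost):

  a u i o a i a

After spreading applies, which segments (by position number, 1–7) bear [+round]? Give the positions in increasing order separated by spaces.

1 2 3 4

From /u/ at 2 leftward: 1 /a/ → [+round]; word edge.
From /o/ at 4 leftward: 3 /i/ → [+round]; 2 /u/ is itself a trigger — this domain ends here.
Targets with no active source: positions 5 6 7 stay [-round].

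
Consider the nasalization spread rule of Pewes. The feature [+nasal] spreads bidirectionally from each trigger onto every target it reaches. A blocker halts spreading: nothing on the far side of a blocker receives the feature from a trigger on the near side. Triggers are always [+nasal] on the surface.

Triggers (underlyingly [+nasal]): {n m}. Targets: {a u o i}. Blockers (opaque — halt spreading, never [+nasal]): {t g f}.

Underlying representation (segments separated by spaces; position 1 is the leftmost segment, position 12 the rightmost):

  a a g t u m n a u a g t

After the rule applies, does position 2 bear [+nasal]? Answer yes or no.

no

From /m/ at 6 rightward: 7 /n/ is itself a trigger — this domain ends here.
From /m/ at 6 leftward: 5 /u/ → [+nasal]; 4 /t/ blocks.
From /n/ at 7 rightward: 8 /a/ → [+nasal]; 9 /u/ → [+nasal]; 10 /a/ → [+nasal]; 11 /g/ blocks.
From /n/ at 7 leftward: 6 /m/ is itself a trigger — this domain ends here.
Targets with no active source: positions 1 2 stay [-nasal].
[+nasal] positions on the surface: 5 6 7 8 9 10.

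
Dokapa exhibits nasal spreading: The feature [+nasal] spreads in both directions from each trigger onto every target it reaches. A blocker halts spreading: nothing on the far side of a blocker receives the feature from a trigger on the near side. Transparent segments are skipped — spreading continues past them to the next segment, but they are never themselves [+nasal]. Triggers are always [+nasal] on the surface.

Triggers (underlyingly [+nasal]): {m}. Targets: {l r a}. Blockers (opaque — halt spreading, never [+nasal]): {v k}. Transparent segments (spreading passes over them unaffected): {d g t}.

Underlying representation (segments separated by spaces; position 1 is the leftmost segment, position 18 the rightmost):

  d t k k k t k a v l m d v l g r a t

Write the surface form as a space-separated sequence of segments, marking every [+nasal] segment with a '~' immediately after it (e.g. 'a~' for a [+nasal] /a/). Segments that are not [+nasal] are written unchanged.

d t k k k t k a v l~ m~ d v l g r a t

From /m/ at 11 rightward: 12 /d/ transparent; 13 /v/ blocks.
From /m/ at 11 leftward: 10 /l/ → [+nasal]; 9 /v/ blocks.
Targets with no active source: positions 8 14 16 17 stay [-nasal].
[+nasal] positions on the surface: 10 11.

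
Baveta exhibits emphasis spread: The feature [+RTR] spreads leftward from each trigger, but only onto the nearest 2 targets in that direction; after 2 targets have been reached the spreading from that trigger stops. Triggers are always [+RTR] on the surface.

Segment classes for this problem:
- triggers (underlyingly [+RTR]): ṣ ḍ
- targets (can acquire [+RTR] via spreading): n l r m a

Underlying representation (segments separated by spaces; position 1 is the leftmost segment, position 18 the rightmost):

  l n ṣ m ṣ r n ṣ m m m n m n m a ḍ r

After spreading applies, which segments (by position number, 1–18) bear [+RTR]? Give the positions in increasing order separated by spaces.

From /ṣ/ at 3 leftward: 2 /n/ → [+RTR]; 1 /l/ → [+RTR]; bound reached.
From /ṣ/ at 5 leftward: 4 /m/ → [+RTR]; 3 /ṣ/ is itself a trigger — this domain ends here.
From /ṣ/ at 8 leftward: 7 /n/ → [+RTR]; 6 /r/ → [+RTR]; bound reached.
From /ḍ/ at 17 leftward: 16 /a/ → [+RTR]; 15 /m/ → [+RTR]; bound reached.
Targets with no active source: positions 9 10 11 12 13 14 18 stay [-emphatic].

1 2 3 4 5 6 7 8 15 16 17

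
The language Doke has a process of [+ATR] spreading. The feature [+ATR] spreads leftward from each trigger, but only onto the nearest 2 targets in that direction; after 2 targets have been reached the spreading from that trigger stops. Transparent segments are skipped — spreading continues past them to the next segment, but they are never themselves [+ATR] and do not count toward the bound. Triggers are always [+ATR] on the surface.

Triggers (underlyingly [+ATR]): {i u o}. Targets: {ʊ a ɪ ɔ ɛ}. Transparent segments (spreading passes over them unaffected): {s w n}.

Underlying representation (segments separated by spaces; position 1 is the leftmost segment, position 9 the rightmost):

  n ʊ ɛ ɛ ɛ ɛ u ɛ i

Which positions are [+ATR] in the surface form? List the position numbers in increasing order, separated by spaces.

5 6 7 8 9

From /u/ at 7 leftward: 6 /ɛ/ → [+ATR]; 5 /ɛ/ → [+ATR]; bound reached.
From /i/ at 9 leftward: 8 /ɛ/ → [+ATR]; 7 /u/ is itself a trigger — this domain ends here.
Targets with no active source: positions 2 3 4 stay [-ATR].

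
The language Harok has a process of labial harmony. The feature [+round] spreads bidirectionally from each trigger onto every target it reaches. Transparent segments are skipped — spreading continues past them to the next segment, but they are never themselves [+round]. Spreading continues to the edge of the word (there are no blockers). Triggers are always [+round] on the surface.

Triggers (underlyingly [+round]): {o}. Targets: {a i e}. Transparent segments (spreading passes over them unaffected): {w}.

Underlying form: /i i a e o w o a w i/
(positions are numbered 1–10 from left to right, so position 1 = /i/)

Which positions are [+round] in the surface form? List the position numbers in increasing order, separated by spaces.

From /o/ at 5 rightward: 6 /w/ transparent; 7 /o/ is itself a trigger — this domain ends here.
From /o/ at 5 leftward: 4 /e/ → [+round]; 3 /a/ → [+round]; 2 /i/ → [+round]; 1 /i/ → [+round]; word edge.
From /o/ at 7 rightward: 8 /a/ → [+round]; 9 /w/ transparent; 10 /i/ → [+round]; word edge.
From /o/ at 7 leftward: 6 /w/ transparent; 5 /o/ is itself a trigger — this domain ends here.

1 2 3 4 5 7 8 10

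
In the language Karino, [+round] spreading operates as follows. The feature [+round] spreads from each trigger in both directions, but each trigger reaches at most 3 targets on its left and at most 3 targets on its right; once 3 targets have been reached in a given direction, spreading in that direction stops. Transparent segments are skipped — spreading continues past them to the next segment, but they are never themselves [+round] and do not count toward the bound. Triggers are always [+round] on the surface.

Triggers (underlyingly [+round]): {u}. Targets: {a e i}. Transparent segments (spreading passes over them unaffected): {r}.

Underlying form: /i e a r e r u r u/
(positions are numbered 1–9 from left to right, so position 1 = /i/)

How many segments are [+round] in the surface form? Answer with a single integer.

From /u/ at 7 rightward: 8 /r/ transparent; 9 /u/ is itself a trigger — this domain ends here.
From /u/ at 7 leftward: 6 /r/ transparent; 5 /e/ → [+round]; 4 /r/ transparent; 3 /a/ → [+round]; 2 /e/ → [+round]; bound reached.
From /u/ at 9 rightward: word edge.
From /u/ at 9 leftward: 8 /r/ transparent; 7 /u/ is itself a trigger — this domain ends here.
Target with no active source: position 1 stays [-round].
[+round] positions on the surface: 2 3 5 7 9.

5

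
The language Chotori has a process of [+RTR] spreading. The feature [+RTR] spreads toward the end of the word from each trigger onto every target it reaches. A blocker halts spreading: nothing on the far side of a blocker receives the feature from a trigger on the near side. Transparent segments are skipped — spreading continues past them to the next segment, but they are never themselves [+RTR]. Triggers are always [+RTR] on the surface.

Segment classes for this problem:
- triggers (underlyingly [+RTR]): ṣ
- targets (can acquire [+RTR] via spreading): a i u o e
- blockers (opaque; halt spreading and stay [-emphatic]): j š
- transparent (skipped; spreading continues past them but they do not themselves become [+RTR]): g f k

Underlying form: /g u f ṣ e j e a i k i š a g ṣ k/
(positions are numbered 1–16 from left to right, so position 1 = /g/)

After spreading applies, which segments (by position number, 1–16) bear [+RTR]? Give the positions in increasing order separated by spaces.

4 5 15

From /ṣ/ at 4 rightward: 5 /e/ → [+RTR]; 6 /j/ blocks.
From /ṣ/ at 15 rightward: 16 /k/ transparent; word edge.
Targets with no active source: positions 2 7 8 9 11 13 stay [-emphatic].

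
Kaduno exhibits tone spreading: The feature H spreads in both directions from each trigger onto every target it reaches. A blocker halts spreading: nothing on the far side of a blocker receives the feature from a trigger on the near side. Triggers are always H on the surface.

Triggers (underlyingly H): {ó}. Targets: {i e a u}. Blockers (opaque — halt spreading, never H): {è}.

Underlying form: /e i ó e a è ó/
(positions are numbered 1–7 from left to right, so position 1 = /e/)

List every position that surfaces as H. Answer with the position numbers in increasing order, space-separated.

From /ó/ at 3 rightward: 4 /e/ → H; 5 /a/ → H; 6 /è/ blocks.
From /ó/ at 3 leftward: 2 /i/ → H; 1 /e/ → H; word edge.
From /ó/ at 7 rightward: word edge.
From /ó/ at 7 leftward: 6 /è/ blocks.

1 2 3 4 5 7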